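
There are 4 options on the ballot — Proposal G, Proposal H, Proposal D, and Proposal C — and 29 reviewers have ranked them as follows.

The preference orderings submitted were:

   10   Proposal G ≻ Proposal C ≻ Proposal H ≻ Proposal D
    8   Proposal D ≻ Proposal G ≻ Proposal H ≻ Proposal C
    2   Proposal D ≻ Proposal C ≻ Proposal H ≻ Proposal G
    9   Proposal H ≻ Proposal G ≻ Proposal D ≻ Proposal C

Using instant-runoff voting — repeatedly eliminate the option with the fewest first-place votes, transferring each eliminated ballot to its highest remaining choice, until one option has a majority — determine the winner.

Round 1: Proposal G 10, Proposal D 10, Proposal H 9, Proposal C 0. Proposal C has the fewest and is eliminated.
Round 2: Proposal G 10, Proposal D 10, Proposal H 9. Proposal H has the fewest and is eliminated.
Round 3: Proposal G 19, Proposal D 10. Proposal G has a majority.

Proposal G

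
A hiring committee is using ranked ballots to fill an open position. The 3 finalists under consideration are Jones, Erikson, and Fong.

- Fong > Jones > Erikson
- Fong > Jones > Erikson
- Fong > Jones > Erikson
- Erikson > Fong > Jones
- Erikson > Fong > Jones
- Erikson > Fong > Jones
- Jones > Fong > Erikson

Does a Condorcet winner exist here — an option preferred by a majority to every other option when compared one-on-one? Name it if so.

Fong

Head-to-head results (7 voters total):
Jones vs Erikson: Jones wins 4–3.
Jones vs Fong: Fong wins 6–1.
Erikson vs Fong: Fong wins 4–3.
Fong beats each rival — Jones (6–1), Erikson (4–3) — so Fong is the Condorcet winner.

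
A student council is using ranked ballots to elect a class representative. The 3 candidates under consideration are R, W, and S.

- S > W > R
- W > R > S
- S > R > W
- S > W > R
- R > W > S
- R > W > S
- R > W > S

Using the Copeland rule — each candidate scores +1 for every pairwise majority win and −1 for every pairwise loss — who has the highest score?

Pairwise results:
  R vs W: R wins 4–3.
  R vs S: R wins 4–3.
  W vs S: W wins 4–3.
Copeland scores (wins − losses):
  R: 2 − 0 = 2
  W: 1 − 1 = 0
  S: 0 − 2 = -2
R has the best Copeland score.

R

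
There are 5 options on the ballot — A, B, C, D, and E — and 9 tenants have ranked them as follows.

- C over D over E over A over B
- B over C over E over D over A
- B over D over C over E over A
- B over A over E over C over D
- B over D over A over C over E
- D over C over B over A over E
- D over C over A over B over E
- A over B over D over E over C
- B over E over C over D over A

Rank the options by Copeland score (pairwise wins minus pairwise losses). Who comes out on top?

B

Pairwise results:
  A vs B: B wins 6–3.
  A vs C: C wins 6–3.
  A vs D: D wins 7–2.
  A vs E: A wins 5–4.
  B vs C: B wins 6–3.
  B vs D: B wins 6–3.
  B vs E: B wins 8–1.
  C vs D: D wins 5–4.
  C vs E: C wins 6–3.
  D vs E: D wins 6–3.
Copeland scores (wins − losses):
  A: 1 − 3 = -2
  B: 4 − 0 = 4
  C: 2 − 2 = 0
  D: 3 − 1 = 2
  E: 0 − 4 = -4
B has the best Copeland score.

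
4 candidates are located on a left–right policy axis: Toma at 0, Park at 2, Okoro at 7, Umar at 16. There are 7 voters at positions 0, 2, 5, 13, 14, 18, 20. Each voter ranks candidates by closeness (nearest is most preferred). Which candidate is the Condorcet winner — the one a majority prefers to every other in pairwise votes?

Umar

With single-peaked preferences on a line, the Condorcet winner is the candidate closest to the median voter.
The median voter (position 13) is closest to Umar at 16.
Check: Umar vs Park — voters closer to Umar: 4 of 7.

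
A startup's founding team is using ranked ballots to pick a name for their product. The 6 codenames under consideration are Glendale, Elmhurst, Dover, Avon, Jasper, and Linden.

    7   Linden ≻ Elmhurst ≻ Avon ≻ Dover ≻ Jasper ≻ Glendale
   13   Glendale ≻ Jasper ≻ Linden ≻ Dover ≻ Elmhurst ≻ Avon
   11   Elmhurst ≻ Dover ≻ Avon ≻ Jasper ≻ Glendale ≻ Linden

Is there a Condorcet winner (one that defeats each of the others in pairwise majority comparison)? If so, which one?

Head-to-head results (31 voters total):
Glendale vs Elmhurst: Elmhurst wins 18–13.
Glendale vs Dover: Dover wins 18–13.
Glendale vs Avon: Avon wins 18–13.
Glendale vs Jasper: Jasper wins 18–13.
Glendale vs Linden: Glendale wins 24–7.
Elmhurst vs Dover: Elmhurst wins 18–13.
Elmhurst vs Avon: Elmhurst wins 31–0.
Elmhurst vs Jasper: Elmhurst wins 18–13.
Elmhurst vs Linden: Linden wins 20–11.
Dover vs Avon: Dover wins 24–7.
Dover vs Jasper: Dover wins 18–13.
Dover vs Linden: Linden wins 20–11.
Avon vs Jasper: Avon wins 18–13.
Avon vs Linden: Linden wins 20–11.
Jasper vs Linden: Jasper wins 24–7.
No candidate beats all others: Glendale beats Linden beats Elmhurst beats Glendale, a majority cycle.

There is no Condorcet winner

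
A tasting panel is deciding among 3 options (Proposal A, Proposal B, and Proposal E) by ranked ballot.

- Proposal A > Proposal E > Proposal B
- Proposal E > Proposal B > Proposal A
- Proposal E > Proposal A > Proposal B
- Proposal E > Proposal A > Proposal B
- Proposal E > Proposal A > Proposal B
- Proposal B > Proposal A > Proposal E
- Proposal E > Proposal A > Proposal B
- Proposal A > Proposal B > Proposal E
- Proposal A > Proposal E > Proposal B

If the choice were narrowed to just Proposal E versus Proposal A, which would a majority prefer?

Proposal E

Ballots ranking Proposal E above Proposal A: 5.
Ballots ranking Proposal A above Proposal E: 4.
Proposal E wins the head-to-head, 5–4.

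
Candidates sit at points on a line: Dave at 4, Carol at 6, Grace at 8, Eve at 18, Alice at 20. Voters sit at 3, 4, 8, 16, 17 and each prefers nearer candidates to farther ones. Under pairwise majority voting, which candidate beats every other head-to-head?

Grace

With single-peaked preferences on a line, the Condorcet winner is the candidate closest to the median voter.
The median voter (position 8) is closest to Grace at 8.
Check: Grace vs Eve — voters closer to Grace: 3 of 5.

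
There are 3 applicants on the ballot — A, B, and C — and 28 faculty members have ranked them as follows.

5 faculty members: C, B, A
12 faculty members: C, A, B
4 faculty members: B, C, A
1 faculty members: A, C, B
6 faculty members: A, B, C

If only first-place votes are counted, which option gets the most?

First-place vote totals:
  A: 7
  B: 4
  C: 17
C has the most first-place votes.

C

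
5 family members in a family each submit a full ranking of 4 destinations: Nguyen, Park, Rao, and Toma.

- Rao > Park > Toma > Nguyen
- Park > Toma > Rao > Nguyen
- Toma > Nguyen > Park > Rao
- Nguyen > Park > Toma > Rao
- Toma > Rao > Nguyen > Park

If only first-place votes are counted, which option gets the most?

First-place vote totals:
  Nguyen: 1
  Park: 1
  Rao: 1
  Toma: 2
Toma has the most first-place votes.

Toma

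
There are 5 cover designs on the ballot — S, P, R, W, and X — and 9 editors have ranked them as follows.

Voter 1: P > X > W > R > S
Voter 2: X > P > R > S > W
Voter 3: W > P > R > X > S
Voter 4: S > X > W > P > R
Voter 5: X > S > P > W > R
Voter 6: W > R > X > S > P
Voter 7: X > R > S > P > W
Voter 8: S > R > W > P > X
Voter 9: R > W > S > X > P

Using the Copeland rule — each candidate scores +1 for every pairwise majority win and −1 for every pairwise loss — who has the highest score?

Pairwise results:
  S vs P: S wins 6–3.
  S vs R: R wins 6–3.
  S vs W: S wins 5–4.
  S vs X: X wins 6–3.
  P vs R: P wins 5–4.
  P vs W: W wins 5–4.
  P vs X: X wins 6–3.
  R vs W: W wins 5–4.
  R vs X: X wins 5–4.
  W vs X: X wins 5–4.
Copeland scores (wins − losses):
  S: 2 − 2 = 0
  P: 1 − 3 = -2
  R: 1 − 3 = -2
  W: 2 − 2 = 0
  X: 4 − 0 = 4
X has the best Copeland score.

X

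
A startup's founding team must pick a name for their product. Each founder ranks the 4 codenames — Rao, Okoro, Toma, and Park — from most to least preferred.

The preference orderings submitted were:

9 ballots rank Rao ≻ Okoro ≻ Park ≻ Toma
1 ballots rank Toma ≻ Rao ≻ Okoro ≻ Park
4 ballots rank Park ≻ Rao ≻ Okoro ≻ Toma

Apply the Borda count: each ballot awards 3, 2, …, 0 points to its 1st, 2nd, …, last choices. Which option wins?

Rao

Borda scores:
  Rao: 9·3 + 2 + 4·2 = 37
  Okoro: 9·2 + 1 + 4·1 = 23
  Toma: 9·0 + 3 + 4·0 = 3
  Park: 9·1 + 0 + 4·3 = 21
Rao has the highest total.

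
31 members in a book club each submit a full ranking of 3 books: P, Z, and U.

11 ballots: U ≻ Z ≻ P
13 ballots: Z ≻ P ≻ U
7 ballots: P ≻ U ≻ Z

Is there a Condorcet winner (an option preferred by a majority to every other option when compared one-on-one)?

No

Head-to-head results (31 voters total):
P vs Z: Z wins 24–7.
P vs U: P wins 20–11.
Z vs U: U wins 18–13.
No candidate beats all others: P beats U beats Z beats P, a majority cycle.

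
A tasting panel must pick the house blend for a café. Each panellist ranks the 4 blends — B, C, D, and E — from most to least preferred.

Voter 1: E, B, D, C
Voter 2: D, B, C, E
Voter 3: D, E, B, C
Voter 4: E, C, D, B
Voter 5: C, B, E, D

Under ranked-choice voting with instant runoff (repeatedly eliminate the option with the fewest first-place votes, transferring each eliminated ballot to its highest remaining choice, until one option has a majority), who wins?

E

Round 1: D 2, E 2, C 1, B 0. B has the fewest and is eliminated.
Round 2: D 2, E 2, C 1. C has the fewest and is eliminated.
Round 3: E 3, D 2. E has a majority.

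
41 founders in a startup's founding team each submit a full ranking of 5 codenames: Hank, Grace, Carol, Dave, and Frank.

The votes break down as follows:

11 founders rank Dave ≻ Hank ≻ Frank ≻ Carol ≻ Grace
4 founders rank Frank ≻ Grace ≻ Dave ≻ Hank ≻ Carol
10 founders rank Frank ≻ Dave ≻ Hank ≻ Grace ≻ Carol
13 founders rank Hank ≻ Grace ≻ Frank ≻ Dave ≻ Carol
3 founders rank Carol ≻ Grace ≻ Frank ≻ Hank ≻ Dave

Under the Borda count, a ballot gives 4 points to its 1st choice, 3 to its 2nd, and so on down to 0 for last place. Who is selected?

Borda scores:
  Hank: 11·3 + 4·1 + 10·2 + 13·4 + 3·1 = 112
  Grace: 11·0 + 4·3 + 10·1 + 13·3 + 3·3 = 70
  Carol: 11·1 + 4·0 + 10·0 + 13·0 + 3·4 = 23
  Dave: 11·4 + 4·2 + 10·3 + 13·1 + 3·0 = 95
  Frank: 11·2 + 4·4 + 10·4 + 13·2 + 3·2 = 110
Hank has the highest total.

Hank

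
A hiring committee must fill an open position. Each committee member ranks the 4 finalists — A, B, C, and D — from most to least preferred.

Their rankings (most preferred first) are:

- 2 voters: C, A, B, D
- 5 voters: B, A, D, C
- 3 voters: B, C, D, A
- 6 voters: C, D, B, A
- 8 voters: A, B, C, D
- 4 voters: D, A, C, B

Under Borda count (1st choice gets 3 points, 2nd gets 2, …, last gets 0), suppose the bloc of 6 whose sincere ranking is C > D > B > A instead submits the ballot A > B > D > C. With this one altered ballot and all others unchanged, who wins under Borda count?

A

Borda totals with the altered ballot: A 64, B 54, C 24, D 26.
The switch changes the winner from B to A.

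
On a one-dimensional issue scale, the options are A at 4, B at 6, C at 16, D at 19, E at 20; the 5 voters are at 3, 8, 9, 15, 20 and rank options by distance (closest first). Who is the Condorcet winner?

With single-peaked preferences on a line, the Condorcet winner is the candidate closest to the median voter.
The median voter (position 9) is closest to B at 6.
Check: B vs E — voters closer to B: 3 of 5.

B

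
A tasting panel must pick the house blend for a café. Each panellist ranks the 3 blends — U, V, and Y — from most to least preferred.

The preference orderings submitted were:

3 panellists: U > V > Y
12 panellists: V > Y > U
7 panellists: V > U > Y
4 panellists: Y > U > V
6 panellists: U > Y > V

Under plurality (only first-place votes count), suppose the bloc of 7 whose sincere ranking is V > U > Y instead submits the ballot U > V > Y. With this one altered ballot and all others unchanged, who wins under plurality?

First-place totals with the altered ballot: U 16, V 12, Y 4.
The switch changes the winner from V to U.

U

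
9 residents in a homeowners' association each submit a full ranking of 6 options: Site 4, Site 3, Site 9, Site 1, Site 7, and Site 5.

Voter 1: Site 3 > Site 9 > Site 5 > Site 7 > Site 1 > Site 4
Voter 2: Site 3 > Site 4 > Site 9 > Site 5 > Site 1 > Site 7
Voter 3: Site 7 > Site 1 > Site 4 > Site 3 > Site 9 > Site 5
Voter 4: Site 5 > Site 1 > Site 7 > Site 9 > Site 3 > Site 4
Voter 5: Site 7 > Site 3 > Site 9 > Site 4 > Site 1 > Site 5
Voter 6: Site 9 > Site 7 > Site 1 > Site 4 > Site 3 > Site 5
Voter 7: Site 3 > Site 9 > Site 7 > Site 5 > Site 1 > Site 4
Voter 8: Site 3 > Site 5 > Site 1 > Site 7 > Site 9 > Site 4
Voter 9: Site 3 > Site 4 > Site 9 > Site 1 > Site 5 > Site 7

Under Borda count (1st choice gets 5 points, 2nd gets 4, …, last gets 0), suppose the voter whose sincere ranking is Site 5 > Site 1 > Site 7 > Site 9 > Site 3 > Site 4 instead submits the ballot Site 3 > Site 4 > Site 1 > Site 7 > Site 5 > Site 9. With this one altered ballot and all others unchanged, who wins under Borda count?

Borda totals with the altered ballot: Site 4 19, Site 3 37, Site 9 24, Site 1 19, Site 7 23, Site 5 13.
The winner is unchanged: still Site 3.

Site 3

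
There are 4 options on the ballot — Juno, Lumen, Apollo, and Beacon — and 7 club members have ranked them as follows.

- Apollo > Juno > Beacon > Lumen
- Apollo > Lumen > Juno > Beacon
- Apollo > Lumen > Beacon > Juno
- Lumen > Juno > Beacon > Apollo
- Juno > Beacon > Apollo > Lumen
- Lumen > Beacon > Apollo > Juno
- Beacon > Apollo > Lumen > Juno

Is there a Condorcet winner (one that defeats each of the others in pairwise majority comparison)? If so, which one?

None — there is no Condorcet winner

Head-to-head results (7 voters total):
Juno vs Lumen: Lumen wins 5–2.
Juno vs Apollo: Apollo wins 5–2.
Juno vs Beacon: Juno wins 4–3.
Lumen vs Apollo: Apollo wins 5–2.
Lumen vs Beacon: Lumen wins 4–3.
Apollo vs Beacon: Beacon wins 4–3.
No candidate beats all others: Juno beats Beacon beats Apollo beats Juno, a majority cycle.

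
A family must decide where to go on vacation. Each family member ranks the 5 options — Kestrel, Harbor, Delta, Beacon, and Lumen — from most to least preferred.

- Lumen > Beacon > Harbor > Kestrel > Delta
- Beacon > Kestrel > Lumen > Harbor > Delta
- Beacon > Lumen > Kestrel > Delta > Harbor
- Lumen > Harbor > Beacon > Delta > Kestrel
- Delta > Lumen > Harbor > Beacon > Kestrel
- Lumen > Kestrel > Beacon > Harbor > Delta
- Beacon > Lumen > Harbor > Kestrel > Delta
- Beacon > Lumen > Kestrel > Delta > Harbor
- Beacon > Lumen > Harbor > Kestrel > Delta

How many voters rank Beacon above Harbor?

Ballots ranking Beacon above Harbor: 7.
Ballots ranking Harbor above Beacon: 2.
So 7 of 9 voters prefer Beacon to Harbor.

7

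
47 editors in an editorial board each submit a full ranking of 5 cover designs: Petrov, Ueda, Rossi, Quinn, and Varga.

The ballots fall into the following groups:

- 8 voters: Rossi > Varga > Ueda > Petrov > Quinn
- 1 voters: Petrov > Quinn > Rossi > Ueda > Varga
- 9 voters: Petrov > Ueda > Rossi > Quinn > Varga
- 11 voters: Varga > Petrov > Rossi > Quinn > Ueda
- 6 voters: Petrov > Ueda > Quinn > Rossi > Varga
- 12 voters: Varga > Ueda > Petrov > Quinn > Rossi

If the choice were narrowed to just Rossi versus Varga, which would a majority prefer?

Rossi

Ballots ranking Rossi above Varga: 8+1+9+6 = 24.
Ballots ranking Varga above Rossi: 11+12 = 23.
Rossi wins the head-to-head, 24–23.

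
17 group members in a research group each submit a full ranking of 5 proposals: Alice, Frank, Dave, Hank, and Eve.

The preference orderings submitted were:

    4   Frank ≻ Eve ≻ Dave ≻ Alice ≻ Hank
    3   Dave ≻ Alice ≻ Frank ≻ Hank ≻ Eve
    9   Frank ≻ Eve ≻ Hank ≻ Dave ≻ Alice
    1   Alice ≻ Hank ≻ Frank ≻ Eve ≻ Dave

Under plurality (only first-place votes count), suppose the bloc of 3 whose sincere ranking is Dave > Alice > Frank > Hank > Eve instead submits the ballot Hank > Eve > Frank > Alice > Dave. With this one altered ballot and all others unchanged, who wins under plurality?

Frank

First-place totals with the altered ballot: Alice 1, Frank 13, Dave 0, Hank 3, Eve 0.
The winner is unchanged: still Frank.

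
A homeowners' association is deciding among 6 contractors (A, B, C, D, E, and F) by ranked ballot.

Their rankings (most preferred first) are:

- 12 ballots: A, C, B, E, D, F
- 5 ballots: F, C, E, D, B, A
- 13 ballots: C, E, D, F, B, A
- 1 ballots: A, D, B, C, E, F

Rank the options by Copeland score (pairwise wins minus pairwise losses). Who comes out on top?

Pairwise results:
  A vs B: B wins 18–13.
  A vs C: C wins 18–13.
  A vs D: D wins 18–13.
  A vs E: E wins 18–13.
  A vs F: F wins 18–13.
  B vs C: C wins 30–1.
  B vs D: D wins 19–12.
  B vs E: E wins 18–13.
  B vs F: F wins 18–13.
  C vs D: C wins 30–1.
  C vs E: C wins 31–0.
  C vs F: C wins 26–5.
  D vs E: E wins 30–1.
  D vs F: D wins 26–5.
  E vs F: E wins 26–5.
Copeland scores (wins − losses):
  A: 0 − 5 = -5
  B: 1 − 4 = -3
  C: 5 − 0 = 5
  D: 3 − 2 = 1
  E: 4 − 1 = 3
  F: 2 − 3 = -1
C has the best Copeland score.

C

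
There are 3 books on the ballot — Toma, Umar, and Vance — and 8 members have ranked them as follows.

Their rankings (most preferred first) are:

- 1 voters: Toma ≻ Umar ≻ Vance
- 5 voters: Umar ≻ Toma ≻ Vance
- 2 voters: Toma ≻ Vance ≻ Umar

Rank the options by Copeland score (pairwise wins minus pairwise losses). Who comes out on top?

Pairwise results:
  Toma vs Umar: Umar wins 5–3.
  Toma vs Vance: Toma wins 8–0.
  Umar vs Vance: Umar wins 6–2.
Copeland scores (wins − losses):
  Toma: 1 − 1 = 0
  Umar: 2 − 0 = 2
  Vance: 0 − 2 = -2
Umar has the best Copeland score.

Umar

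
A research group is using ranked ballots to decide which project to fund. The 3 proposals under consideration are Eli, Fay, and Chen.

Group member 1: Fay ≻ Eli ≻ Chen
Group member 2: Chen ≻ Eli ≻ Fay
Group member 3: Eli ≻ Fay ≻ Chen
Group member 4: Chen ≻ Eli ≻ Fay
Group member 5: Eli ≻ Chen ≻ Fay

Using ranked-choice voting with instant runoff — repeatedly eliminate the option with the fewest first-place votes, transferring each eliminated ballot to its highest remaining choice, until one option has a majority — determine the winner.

Eli

Round 1: Eli 2, Chen 2, Fay 1. Fay has the fewest and is eliminated.
Round 2: Eli 3, Chen 2. Eli has a majority.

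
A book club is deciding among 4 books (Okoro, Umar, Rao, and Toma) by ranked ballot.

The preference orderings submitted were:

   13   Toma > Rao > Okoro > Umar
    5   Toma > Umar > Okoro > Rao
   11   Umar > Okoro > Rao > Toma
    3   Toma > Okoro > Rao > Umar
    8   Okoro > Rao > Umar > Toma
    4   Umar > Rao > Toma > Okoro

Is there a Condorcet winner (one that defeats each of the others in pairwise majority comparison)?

Head-to-head results (44 voters total):
Okoro vs Umar: Okoro wins 24–20.
Okoro vs Rao: Okoro wins 27–17.
Okoro vs Toma: Toma wins 25–19.
Umar vs Rao: Rao wins 24–20.
Umar vs Toma: Umar wins 23–21.
Rao vs Toma: Rao wins 23–21.
No candidate beats all others: Okoro beats Umar beats Toma beats Okoro, a majority cycle.

No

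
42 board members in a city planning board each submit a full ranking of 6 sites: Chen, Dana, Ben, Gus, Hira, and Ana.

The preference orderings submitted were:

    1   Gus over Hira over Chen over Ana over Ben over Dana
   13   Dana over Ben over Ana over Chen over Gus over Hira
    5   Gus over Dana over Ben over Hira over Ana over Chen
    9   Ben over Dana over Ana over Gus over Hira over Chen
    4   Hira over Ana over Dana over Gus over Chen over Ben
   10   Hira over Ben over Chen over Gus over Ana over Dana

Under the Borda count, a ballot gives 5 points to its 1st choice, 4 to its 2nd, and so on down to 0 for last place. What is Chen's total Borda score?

63

Borda scores:
  Chen: 3 + 13·2 + 5·0 + 9·0 + 4·1 + 10·3 = 63
  Dana: 0 + 13·5 + 5·4 + 9·4 + 4·3 + 10·0 = 133
  Ben: 1 + 13·4 + 5·3 + 9·5 + 4·0 + 10·4 = 153
  Gus: 5 + 13·1 + 5·5 + 9·2 + 4·2 + 10·2 = 89
  Hira: 4 + 13·0 + 5·2 + 9·1 + 4·5 + 10·5 = 93
  Ana: 2 + 13·3 + 5·1 + 9·3 + 4·4 + 10·1 = 99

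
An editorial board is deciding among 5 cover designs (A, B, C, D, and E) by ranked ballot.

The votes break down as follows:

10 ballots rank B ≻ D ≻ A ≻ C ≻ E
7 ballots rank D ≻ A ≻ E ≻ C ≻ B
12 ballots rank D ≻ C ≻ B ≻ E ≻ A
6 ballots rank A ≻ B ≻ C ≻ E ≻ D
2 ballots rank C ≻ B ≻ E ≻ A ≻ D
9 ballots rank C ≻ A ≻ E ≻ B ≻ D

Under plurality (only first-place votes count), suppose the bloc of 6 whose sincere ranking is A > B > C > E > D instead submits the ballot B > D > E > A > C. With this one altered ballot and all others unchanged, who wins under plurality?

D

First-place totals with the altered ballot: A 0, B 16, C 11, D 19, E 0.
The winner is unchanged: still D.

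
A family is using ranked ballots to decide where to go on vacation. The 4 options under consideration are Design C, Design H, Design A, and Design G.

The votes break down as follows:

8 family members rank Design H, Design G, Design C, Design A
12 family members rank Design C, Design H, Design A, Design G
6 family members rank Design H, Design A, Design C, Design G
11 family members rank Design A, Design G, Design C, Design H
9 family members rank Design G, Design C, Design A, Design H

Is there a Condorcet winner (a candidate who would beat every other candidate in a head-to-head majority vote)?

Head-to-head results (46 voters total):
Design C vs Design H: Design C wins 32–14.
Design C vs Design A: Design C wins 29–17.
Design C vs Design G: Design G wins 28–18.
Design H vs Design A: Design H wins 26–20.
Design H vs Design G: Design H wins 26–20.
Design A vs Design G: Design A wins 29–17.
No candidate beats all others: Design C beats Design H beats Design G beats Design C, a majority cycle.

No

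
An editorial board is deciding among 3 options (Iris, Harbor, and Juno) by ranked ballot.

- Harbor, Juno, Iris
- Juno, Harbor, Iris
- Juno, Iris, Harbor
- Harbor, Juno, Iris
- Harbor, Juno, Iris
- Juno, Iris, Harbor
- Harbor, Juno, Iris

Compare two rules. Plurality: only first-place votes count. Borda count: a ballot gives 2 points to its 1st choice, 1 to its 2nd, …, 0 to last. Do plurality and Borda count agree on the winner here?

No

Plurality first-place counts: Iris 0, Harbor 4, Juno 3 → Harbor.
Borda totals: Iris 2, Harbor 9, Juno 10 → Juno.
The two rules disagree: plurality picks Harbor, Borda picks Juno.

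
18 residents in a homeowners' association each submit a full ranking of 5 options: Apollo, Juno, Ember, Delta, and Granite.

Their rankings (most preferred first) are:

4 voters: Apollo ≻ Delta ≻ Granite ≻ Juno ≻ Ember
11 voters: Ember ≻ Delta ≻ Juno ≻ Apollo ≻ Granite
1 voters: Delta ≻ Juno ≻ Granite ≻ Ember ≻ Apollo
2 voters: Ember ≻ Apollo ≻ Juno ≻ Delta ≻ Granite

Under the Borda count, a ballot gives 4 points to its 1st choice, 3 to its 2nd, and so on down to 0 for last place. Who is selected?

Borda scores:
  Apollo: 4·4 + 11·1 + 0 + 2·3 = 33
  Juno: 4·1 + 11·2 + 3 + 2·2 = 33
  Ember: 4·0 + 11·4 + 1 + 2·4 = 53
  Delta: 4·3 + 11·3 + 4 + 2·1 = 51
  Granite: 4·2 + 11·0 + 2 + 2·0 = 10
Ember has the highest total.

Ember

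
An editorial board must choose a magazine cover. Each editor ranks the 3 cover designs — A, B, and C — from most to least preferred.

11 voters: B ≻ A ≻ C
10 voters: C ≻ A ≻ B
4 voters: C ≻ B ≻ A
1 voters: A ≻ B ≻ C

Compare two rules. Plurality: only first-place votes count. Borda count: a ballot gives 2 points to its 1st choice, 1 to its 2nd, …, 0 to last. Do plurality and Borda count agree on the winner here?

Yes

Plurality first-place counts: A 1, B 11, C 14 → C.
Borda totals: A 23, B 27, C 28 → C.
The two rules agree on C.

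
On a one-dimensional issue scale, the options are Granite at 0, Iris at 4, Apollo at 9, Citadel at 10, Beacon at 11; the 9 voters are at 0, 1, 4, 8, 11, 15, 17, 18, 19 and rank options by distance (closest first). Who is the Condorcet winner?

Beacon

With single-peaked preferences on a line, the Condorcet winner is the candidate closest to the median voter.
The median voter (position 11) is closest to Beacon at 11.
Check: Beacon vs Apollo — voters closer to Beacon: 5 of 9.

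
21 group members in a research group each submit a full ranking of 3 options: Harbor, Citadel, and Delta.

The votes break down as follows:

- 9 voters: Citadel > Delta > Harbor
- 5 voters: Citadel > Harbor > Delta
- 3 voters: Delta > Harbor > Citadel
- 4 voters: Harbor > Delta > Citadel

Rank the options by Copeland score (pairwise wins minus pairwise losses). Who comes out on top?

Pairwise results:
  Harbor vs Citadel: Citadel wins 14–7.
  Harbor vs Delta: Delta wins 12–9.
  Citadel vs Delta: Citadel wins 14–7.
Copeland scores (wins − losses):
  Harbor: 0 − 2 = -2
  Citadel: 2 − 0 = 2
  Delta: 1 − 1 = 0
Citadel has the best Copeland score.

Citadel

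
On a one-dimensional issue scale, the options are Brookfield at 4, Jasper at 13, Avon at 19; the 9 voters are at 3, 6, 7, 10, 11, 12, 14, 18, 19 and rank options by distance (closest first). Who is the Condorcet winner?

Jasper

With single-peaked preferences on a line, the Condorcet winner is the candidate closest to the median voter.
The median voter (position 11) is closest to Jasper at 13.
Check: Jasper vs Brookfield — voters closer to Jasper: 6 of 9.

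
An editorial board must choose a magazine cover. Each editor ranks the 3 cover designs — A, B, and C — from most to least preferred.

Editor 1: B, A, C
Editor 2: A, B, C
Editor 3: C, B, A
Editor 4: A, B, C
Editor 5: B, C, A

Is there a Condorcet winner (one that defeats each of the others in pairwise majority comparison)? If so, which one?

B

Head-to-head results (5 voters total):
A vs B: B wins 3–2.
A vs C: A wins 3–2.
B vs C: B wins 4–1.
B beats each rival — A (3–2), C (4–1) — so B is the Condorcet winner.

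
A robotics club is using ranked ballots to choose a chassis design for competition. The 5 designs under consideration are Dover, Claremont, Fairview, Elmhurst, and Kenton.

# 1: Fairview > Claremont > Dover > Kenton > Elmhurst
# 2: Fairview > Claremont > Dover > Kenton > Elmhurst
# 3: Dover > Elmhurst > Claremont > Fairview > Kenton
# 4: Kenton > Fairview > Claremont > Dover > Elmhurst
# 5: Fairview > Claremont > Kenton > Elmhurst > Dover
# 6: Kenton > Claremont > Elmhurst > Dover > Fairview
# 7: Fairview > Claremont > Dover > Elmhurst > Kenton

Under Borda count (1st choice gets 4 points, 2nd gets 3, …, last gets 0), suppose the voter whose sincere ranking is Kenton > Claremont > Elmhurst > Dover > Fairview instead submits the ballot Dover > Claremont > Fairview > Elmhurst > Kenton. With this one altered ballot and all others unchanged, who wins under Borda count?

Borda totals with the altered ballot: Dover 15, Claremont 19, Fairview 22, Elmhurst 6, Kenton 8.
The winner is unchanged: still Fairview.

Fairview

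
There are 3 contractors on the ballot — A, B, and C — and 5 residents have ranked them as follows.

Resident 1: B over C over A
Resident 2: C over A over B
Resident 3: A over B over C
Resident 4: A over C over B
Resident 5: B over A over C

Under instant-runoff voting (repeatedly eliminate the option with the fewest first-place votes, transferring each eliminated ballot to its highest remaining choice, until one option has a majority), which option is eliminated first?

C

Round 1: A 2, B 2, C 1. C has the fewest and is eliminated.
Round 2: A 3, B 2. A has a majority.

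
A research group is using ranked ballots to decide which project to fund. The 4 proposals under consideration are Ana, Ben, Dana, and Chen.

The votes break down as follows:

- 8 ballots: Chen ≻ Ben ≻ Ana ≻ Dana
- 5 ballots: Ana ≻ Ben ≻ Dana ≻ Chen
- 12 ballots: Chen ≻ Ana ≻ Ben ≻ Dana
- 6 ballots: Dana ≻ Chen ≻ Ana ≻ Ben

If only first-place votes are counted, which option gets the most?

Chen

First-place vote totals:
  Ana: 5
  Ben: 0
  Dana: 6
  Chen: 20
Chen has the most first-place votes.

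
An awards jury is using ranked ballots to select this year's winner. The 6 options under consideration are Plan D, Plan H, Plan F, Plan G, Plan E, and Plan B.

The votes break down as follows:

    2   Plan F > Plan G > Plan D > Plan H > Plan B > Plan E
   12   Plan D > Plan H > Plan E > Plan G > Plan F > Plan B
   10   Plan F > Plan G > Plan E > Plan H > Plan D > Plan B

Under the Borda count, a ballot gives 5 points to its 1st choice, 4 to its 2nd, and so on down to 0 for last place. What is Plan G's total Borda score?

Borda scores:
  Plan D: 2·3 + 12·5 + 10·1 = 76
  Plan H: 2·2 + 12·4 + 10·2 = 72
  Plan F: 2·5 + 12·1 + 10·5 = 72
  Plan G: 2·4 + 12·2 + 10·4 = 72
  Plan E: 2·0 + 12·3 + 10·3 = 66
  Plan B: 2·1 + 12·0 + 10·0 = 2

72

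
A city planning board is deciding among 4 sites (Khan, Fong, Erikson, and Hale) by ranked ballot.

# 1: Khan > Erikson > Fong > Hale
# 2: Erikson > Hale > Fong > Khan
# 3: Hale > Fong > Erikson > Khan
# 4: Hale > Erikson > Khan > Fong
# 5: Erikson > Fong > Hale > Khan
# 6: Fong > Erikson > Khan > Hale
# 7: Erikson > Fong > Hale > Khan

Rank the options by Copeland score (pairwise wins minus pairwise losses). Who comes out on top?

Erikson

Pairwise results:
  Khan vs Fong: Fong wins 5–2.
  Khan vs Erikson: Erikson wins 6–1.
  Khan vs Hale: Hale wins 5–2.
  Fong vs Erikson: Erikson wins 5–2.
  Fong vs Hale: Fong wins 4–3.
  Erikson vs Hale: Erikson wins 5–2.
Copeland scores (wins − losses):
  Khan: 0 − 3 = -3
  Fong: 2 − 1 = 1
  Erikson: 3 − 0 = 3
  Hale: 1 − 2 = -1
Erikson has the best Copeland score.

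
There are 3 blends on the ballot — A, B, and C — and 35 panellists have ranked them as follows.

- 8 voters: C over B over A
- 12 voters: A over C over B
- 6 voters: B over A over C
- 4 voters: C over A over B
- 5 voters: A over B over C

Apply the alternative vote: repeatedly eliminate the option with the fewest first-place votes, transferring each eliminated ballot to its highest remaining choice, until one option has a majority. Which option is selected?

A

Round 1: A 17, C 12, B 6. B has the fewest and is eliminated.
Round 2: A 23, C 12. A has a majority.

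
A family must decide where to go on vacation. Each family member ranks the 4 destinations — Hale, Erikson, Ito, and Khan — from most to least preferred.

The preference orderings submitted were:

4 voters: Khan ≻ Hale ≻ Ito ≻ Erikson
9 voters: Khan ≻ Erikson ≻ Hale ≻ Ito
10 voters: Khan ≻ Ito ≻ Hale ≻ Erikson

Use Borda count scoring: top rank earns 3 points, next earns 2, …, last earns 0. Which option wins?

Borda scores:
  Hale: 4·2 + 9·1 + 10·1 = 27
  Erikson: 4·0 + 9·2 + 10·0 = 18
  Ito: 4·1 + 9·0 + 10·2 = 24
  Khan: 4·3 + 9·3 + 10·3 = 69
Khan has the highest total.

Khan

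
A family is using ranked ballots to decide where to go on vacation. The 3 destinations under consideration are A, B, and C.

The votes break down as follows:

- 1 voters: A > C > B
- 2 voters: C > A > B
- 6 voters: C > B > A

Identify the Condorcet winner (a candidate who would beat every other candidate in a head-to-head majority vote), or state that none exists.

C

Head-to-head results (9 voters total):
A vs B: B wins 6–3.
A vs C: C wins 8–1.
B vs C: C wins 9–0.
C beats each rival — A (8–1), B (9–0) — so C is the Condorcet winner.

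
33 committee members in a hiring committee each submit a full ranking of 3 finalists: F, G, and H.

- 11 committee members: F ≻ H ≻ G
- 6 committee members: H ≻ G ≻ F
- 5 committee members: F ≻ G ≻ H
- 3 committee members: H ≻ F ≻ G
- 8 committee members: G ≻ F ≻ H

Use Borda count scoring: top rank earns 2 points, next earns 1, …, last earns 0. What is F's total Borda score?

Borda scores:
  F: 11·2 + 6·0 + 5·2 + 3·1 + 8·1 = 43
  G: 11·0 + 6·1 + 5·1 + 3·0 + 8·2 = 27
  H: 11·1 + 6·2 + 5·0 + 3·2 + 8·0 = 29

43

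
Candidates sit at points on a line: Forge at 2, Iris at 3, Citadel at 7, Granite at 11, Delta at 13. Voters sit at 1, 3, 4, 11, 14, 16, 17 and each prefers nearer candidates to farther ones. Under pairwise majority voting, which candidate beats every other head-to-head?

With single-peaked preferences on a line, the Condorcet winner is the candidate closest to the median voter.
The median voter (position 11) is closest to Granite at 11.
Check: Granite vs Forge — voters closer to Granite: 4 of 7.

Granite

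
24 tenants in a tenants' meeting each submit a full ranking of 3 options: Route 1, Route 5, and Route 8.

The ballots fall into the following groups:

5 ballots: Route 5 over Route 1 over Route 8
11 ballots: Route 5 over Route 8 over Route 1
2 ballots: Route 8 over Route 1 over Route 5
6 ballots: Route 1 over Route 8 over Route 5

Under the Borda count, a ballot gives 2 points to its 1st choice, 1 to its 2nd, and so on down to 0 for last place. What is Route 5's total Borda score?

Borda scores:
  Route 1: 5·1 + 11·0 + 2·1 + 6·2 = 19
  Route 5: 5·2 + 11·2 + 2·0 + 6·0 = 32
  Route 8: 5·0 + 11·1 + 2·2 + 6·1 = 21

32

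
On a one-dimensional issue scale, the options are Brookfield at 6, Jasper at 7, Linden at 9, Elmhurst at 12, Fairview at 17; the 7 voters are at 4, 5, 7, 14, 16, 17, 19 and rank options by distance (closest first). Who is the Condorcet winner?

Elmhurst

With single-peaked preferences on a line, the Condorcet winner is the candidate closest to the median voter.
The median voter (position 14) is closest to Elmhurst at 12.
Check: Elmhurst vs Linden — voters closer to Elmhurst: 4 of 7.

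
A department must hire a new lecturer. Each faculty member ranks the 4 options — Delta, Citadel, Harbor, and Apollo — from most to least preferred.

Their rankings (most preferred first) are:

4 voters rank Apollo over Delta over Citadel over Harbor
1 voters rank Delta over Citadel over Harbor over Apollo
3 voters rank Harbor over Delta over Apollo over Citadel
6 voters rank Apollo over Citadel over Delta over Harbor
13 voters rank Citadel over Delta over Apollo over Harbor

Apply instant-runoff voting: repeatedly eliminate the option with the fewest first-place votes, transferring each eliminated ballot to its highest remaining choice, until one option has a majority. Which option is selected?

Round 1: Citadel 13, Apollo 10, Harbor 3, Delta 1. Delta has the fewest and is eliminated.
Round 2: Citadel 14, Apollo 10, Harbor 3. Citadel has a majority.

Citadel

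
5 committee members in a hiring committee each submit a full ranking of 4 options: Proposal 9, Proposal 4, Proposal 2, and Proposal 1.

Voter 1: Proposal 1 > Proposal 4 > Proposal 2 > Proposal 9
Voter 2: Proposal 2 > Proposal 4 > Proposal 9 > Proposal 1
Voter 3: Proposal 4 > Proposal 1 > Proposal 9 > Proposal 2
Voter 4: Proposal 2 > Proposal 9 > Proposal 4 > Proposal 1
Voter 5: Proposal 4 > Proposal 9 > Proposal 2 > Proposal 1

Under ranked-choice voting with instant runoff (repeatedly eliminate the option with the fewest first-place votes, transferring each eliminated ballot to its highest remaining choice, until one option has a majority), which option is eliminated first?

Proposal 9

Round 1: Proposal 4 2, Proposal 2 2, Proposal 1 1, Proposal 9 0. Proposal 9 has the fewest and is eliminated.
Round 2: Proposal 4 2, Proposal 2 2, Proposal 1 1. Proposal 1 has the fewest and is eliminated.
Round 3: Proposal 4 3, Proposal 2 2. Proposal 4 has a majority.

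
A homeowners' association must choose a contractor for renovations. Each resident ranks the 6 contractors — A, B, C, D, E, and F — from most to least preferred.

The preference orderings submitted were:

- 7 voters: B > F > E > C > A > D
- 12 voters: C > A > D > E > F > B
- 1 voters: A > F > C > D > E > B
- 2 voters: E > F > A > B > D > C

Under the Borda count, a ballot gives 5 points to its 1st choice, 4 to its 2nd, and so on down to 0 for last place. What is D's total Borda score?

Borda scores:
  A: 7·1 + 12·4 + 5 + 2·3 = 66
  B: 7·5 + 12·0 + 0 + 2·2 = 39
  C: 7·2 + 12·5 + 3 + 2·0 = 77
  D: 7·0 + 12·3 + 2 + 2·1 = 40
  E: 7·3 + 12·2 + 1 + 2·5 = 56
  F: 7·4 + 12·1 + 4 + 2·4 = 52

40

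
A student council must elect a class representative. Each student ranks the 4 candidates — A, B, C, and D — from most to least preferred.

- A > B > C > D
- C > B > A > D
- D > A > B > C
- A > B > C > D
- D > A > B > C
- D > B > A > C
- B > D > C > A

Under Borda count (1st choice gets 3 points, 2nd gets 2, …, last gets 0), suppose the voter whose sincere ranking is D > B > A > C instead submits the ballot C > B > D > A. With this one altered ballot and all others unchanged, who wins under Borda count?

Borda totals with the altered ballot: A 11, B 13, C 9, D 9.
The winner is unchanged: still B.

B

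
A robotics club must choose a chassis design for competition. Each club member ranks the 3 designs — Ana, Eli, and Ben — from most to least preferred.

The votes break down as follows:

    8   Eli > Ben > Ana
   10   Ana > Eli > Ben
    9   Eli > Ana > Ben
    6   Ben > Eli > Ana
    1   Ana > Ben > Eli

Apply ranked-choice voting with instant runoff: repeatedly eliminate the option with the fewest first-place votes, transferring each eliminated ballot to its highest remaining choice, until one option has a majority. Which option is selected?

Eli

Round 1: Eli 17, Ana 11, Ben 6. Ben has the fewest and is eliminated.
Round 2: Eli 23, Ana 11. Eli has a majority.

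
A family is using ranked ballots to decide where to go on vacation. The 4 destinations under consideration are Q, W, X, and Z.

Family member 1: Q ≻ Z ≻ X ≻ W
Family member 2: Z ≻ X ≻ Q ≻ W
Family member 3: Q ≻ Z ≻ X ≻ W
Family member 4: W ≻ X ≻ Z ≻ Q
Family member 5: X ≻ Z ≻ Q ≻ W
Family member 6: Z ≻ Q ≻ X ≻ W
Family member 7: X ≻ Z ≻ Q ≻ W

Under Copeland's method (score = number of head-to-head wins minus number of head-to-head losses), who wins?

Pairwise results:
  Q vs W: Q wins 6–1.
  Q vs X: X wins 4–3.
  Q vs Z: Z wins 5–2.
  W vs X: X wins 6–1.
  W vs Z: Z wins 6–1.
  X vs Z: Z wins 4–3.
Copeland scores (wins − losses):
  Q: 1 − 2 = -1
  W: 0 − 3 = -3
  X: 2 − 1 = 1
  Z: 3 − 0 = 3
Z has the best Copeland score.

Z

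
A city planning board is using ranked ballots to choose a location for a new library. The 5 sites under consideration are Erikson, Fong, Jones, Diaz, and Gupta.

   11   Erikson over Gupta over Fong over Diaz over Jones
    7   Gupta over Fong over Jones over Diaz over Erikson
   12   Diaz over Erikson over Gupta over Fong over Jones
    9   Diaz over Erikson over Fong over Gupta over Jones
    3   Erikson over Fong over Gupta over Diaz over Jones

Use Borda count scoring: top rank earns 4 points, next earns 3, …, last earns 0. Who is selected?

Erikson

Borda scores:
  Erikson: 11·4 + 7·0 + 12·3 + 9·3 + 3·4 = 119
  Fong: 11·2 + 7·3 + 12·1 + 9·2 + 3·3 = 82
  Jones: 11·0 + 7·2 + 12·0 + 9·0 + 3·0 = 14
  Diaz: 11·1 + 7·1 + 12·4 + 9·4 + 3·1 = 105
  Gupta: 11·3 + 7·4 + 12·2 + 9·1 + 3·2 = 100
Erikson has the highest total.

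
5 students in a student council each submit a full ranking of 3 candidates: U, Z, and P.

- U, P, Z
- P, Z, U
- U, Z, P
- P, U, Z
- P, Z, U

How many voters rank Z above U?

Ballots ranking Z above U: 2.
Ballots ranking U above Z: 3.
So 2 of 5 voters prefer Z to U.

2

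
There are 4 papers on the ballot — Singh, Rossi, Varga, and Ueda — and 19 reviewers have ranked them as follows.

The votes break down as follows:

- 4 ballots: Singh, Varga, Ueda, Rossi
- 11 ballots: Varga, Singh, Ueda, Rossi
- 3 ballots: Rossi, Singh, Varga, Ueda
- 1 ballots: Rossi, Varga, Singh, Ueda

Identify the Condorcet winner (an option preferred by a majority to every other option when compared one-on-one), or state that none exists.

Head-to-head results (19 voters total):
Singh vs Rossi: Singh wins 15–4.
Singh vs Varga: Varga wins 12–7.
Singh vs Ueda: Singh wins 19–0.
Rossi vs Varga: Varga wins 15–4.
Rossi vs Ueda: Ueda wins 15–4.
Varga vs Ueda: Varga wins 19–0.
Varga beats each rival — Singh (12–7), Rossi (15–4), Ueda (19–0) — so Varga is the Condorcet winner.

Varga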